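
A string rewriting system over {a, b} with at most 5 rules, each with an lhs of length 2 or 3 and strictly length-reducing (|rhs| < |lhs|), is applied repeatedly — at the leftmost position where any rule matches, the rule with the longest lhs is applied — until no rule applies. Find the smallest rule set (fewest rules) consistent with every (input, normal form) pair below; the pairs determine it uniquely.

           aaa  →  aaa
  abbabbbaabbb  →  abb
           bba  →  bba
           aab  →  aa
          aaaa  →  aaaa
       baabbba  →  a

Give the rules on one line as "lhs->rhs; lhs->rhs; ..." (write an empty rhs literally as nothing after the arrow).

  | aaa
  | abbabbbaabbb => abbbaabbb => abaaabbb => ababbb => abb
  | bba
  | aab => aa

aab->aa; baa->b; bab->; bbb->ba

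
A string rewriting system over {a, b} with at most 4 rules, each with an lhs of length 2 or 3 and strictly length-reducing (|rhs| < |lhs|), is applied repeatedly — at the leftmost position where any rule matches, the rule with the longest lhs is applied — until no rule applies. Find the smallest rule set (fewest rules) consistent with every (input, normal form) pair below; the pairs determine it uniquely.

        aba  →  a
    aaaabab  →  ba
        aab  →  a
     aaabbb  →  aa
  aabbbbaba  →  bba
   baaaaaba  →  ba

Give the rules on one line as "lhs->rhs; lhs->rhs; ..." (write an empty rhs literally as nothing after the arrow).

aaa->ba; ab->; bbb->aa

  | aba => a
  | aaaabab => baabab => baab => ba
  | aab => a
  | aaabbb => babbb => bbb => aa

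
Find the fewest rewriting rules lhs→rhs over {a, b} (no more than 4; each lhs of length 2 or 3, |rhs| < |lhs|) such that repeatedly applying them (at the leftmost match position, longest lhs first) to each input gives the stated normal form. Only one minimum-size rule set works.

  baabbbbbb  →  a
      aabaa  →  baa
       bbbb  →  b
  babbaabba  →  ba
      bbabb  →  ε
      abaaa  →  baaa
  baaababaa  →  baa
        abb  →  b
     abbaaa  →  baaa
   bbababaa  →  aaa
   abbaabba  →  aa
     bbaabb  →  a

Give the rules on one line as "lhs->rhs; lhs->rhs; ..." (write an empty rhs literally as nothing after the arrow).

ab->; aba->ba; bb->a

  | baabbbbbb => babbbbb => bbbbb => abbb => bb => a
  | aabaa => abaa => baa
  | bbbb => abb => b
  | babbaabba => bbaabba => aaabba => aaba => aba => ba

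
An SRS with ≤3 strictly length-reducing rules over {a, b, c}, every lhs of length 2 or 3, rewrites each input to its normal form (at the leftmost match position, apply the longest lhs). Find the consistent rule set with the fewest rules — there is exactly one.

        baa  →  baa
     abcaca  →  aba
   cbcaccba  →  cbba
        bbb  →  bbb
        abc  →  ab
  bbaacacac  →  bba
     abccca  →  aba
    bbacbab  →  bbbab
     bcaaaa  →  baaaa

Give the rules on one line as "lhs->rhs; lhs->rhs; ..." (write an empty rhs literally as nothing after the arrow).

ac->; bc->b

  | baa
  | abcaca => abaca => aba
  | cbcaccba => cbaccba => cbcba => cbba
  | bbb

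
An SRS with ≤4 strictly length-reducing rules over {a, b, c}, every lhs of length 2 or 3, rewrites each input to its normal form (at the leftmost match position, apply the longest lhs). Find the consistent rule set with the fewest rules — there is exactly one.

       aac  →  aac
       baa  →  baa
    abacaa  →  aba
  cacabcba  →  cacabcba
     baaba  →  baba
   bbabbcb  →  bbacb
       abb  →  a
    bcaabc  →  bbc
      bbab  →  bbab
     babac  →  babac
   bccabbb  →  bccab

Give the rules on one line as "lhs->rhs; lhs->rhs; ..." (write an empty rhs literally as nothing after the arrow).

aab->ab; abb->a; caa->

  | aac
  | baa
  | abacaa => aba
  | cacabcba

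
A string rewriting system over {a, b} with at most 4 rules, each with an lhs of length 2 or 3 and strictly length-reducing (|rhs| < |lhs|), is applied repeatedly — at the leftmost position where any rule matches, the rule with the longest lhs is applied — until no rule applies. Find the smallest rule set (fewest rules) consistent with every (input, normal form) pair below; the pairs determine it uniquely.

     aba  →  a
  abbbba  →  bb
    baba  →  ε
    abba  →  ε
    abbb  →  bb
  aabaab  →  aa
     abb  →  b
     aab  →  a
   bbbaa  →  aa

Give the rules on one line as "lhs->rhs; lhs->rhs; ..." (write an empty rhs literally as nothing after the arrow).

  | aba => a
  | abbbba => bbba => bb
  | baba => ba => ε
  | abba => ba => ε

ab->; ba->; baa->aa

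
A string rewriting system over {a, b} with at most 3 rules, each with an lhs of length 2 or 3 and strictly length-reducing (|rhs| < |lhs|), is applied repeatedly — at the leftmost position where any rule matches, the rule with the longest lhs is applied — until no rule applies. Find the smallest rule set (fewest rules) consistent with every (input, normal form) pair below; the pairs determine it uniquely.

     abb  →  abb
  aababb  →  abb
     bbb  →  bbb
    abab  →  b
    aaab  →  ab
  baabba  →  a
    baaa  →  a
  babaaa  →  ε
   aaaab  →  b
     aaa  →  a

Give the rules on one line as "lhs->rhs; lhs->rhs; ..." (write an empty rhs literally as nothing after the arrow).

aa->; ba->a

  | abb
  | aababb => babb => abb
  | bbb
  | abab => aab => b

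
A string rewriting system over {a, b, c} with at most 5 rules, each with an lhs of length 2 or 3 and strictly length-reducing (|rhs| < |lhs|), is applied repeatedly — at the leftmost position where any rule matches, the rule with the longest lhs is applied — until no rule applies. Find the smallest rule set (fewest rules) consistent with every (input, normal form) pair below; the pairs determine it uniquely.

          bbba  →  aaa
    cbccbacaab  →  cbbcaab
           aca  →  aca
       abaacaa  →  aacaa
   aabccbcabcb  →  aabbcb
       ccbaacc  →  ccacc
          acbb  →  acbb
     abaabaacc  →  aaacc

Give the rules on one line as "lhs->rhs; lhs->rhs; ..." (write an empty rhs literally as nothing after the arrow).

  | bbba => aaa
  | cbccbacaab => cbcccaab => cbbcaab
  | aca
  | abaacaa => aacaa

ba->; bbb->aa; cab->a; ccc->bc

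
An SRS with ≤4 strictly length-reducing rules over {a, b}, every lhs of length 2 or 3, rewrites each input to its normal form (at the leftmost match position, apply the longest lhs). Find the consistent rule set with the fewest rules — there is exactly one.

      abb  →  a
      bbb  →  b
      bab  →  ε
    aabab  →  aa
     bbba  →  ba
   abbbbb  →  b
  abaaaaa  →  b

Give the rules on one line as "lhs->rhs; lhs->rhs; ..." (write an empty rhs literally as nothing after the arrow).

  | abb => a
  | bbb => b
  | bab => bb => ε
  | aabab => aabb => aa

ab->b; aba->ab; abb->a; bb->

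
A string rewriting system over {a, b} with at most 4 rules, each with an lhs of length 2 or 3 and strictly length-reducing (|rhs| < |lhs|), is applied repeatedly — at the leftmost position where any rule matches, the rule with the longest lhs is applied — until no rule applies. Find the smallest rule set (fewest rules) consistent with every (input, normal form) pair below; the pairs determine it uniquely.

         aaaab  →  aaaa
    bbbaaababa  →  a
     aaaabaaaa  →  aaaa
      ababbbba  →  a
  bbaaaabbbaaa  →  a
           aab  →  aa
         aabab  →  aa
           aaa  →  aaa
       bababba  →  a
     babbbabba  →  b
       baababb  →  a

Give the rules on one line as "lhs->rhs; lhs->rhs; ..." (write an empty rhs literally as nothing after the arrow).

ab->a; aba->ab; ba->; bba->ab

  | aaaab => aaaa
  | bbbaaababa => babaababa => baababa => ababa => abba => aba => ab => a
  | aaaabaaaa => aaaabaaa => aaaabaa => aaaaba => aaaab => aaaa
  | ababbbba => abbbbba => abbbba => abbba => abba => aba => ab => a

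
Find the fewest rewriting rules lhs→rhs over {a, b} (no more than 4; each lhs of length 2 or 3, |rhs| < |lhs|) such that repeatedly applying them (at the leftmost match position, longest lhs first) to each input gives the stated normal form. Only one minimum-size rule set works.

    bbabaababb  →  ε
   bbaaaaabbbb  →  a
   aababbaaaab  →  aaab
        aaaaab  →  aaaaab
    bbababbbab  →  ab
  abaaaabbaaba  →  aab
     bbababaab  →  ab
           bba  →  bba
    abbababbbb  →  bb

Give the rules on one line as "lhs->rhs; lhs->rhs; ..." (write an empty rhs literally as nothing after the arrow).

  | bbabaababb => bbbababb => ababb => bbb => ε
  | bbaaaaabbbb => baaaabbbb => aaabbbb => aabb => a
  | aababbaaaab => abbbaaaab => baaaab => aaab
  | aaaaab

aba->b; abb->; baa->a; bbb->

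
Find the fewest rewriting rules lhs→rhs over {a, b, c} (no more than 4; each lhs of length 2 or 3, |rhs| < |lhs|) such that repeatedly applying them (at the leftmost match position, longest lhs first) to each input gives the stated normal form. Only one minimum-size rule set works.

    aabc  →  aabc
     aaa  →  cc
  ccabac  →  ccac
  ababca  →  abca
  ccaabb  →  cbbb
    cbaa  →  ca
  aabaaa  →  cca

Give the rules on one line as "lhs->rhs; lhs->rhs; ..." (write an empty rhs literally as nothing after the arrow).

  | aabc
  | aaa => cc
  | ccabac => ccac
  | ababca => abca

aaa->cc; ba->; caa->b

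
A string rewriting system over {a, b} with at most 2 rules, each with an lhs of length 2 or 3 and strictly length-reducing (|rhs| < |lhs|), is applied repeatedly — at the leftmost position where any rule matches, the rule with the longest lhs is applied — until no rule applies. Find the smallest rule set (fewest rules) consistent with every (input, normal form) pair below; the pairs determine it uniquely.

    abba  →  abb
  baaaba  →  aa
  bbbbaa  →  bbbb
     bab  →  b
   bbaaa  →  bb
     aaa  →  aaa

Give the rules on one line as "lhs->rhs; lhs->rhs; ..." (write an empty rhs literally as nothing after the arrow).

  | abba => abb
  | baaaba => aaba => aa
  | bbbbaa => bbbba => bbbb
  | bab => b

ba->; bba->bb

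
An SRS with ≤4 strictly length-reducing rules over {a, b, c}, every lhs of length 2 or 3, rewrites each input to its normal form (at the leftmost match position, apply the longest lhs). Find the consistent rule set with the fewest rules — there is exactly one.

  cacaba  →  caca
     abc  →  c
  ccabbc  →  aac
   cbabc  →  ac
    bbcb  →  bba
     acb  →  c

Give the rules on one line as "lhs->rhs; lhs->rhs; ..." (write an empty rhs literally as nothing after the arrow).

ab->; acb->c; cb->a; ccb->aa

  | cacaba => caca
  | abc => c
  | ccabbc => ccbc => aac
  | cbabc => aabc => ac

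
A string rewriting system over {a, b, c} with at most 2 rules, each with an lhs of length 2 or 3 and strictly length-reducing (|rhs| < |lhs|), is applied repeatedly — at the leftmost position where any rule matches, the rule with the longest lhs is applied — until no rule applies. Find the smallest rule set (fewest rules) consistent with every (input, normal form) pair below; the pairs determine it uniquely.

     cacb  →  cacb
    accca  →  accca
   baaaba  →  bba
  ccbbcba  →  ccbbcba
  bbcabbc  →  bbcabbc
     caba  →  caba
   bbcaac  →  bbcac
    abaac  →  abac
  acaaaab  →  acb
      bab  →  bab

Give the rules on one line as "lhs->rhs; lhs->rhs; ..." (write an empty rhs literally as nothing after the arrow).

  | cacb
  | accca
  | baaaba => baaba => bba
  | ccbbcba

aa->a; aab->b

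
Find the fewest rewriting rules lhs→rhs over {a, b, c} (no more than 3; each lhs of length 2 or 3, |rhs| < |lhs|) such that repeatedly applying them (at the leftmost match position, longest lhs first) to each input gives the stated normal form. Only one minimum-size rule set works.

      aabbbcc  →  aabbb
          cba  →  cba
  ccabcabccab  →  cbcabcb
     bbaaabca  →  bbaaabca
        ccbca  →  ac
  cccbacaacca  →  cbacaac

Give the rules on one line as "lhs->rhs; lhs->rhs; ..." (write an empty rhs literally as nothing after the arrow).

cc->; cca->c; ccb->ac

  | aabbbcc => aabbb
  | cba
  | ccabcabccab => cbcabccab => cbcabcb
  | bbaaabca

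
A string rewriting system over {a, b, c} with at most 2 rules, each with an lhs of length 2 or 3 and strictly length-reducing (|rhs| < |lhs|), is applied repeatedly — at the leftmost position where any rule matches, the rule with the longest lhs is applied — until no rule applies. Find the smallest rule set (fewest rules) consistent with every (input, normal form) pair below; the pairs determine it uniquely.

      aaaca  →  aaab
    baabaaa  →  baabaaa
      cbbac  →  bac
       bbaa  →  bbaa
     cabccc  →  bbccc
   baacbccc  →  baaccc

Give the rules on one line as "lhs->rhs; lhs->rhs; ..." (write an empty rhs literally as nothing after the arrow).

  | aaaca => aaab
  | baabaaa
  | cbbac => bac
  | bbaa

ca->b; cb->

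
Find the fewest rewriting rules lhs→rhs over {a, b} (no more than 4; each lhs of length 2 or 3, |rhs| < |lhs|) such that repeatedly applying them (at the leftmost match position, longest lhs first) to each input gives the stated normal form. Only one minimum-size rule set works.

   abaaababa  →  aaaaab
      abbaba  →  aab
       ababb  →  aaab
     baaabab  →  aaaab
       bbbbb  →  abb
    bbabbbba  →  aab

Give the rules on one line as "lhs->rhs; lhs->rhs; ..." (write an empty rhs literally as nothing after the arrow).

  | abaaababa => aabababa => aaaaaba => aaaaab
  | abbaba => abaaa => aaba => aab
  | ababb => aaab
  | baaabab => ababab => aaaab

ba->b; baa->ab; bab->aa; bbb->a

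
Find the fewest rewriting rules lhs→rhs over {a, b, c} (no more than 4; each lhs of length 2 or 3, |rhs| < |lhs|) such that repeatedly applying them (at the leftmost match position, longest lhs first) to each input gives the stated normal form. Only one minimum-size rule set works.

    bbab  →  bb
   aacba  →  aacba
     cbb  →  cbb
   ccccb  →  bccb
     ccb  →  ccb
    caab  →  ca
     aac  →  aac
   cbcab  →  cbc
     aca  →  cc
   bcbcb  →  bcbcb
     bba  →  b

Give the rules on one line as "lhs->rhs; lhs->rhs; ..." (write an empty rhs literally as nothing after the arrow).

ab->; aca->cc; bba->b; ccc->bc

  | bbab => bb
  | aacba
  | cbb
  | ccccb => bccb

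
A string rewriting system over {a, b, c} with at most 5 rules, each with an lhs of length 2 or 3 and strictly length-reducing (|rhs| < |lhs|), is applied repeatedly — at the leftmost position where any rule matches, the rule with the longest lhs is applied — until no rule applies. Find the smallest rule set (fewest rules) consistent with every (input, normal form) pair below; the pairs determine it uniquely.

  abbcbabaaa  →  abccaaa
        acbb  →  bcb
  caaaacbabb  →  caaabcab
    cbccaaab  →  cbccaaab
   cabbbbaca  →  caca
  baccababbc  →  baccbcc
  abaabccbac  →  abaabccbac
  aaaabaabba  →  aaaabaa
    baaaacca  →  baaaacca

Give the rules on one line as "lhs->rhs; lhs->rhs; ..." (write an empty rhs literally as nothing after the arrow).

acb->bc; bab->c; bb->b; bba->

  | abbcbabaaa => abcbabaaa => abccaaa
  | acbb => bcb
  | caaaacbabb => caaabcabb => caaabcab
  | cbccaaab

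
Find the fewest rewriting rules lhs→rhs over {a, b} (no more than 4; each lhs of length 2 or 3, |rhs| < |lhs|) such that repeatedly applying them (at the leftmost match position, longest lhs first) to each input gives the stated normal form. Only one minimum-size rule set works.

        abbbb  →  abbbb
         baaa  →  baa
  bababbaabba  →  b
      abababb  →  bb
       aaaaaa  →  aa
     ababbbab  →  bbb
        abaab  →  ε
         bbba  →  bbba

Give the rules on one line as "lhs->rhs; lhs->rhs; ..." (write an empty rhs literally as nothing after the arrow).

aaa->aa; aab->a; aba->b; bab->

  | abbbb
  | baaa => baa
  | bababbaabba => abbaabba => abbaba => aba => b
  | abababb => bbabb => bb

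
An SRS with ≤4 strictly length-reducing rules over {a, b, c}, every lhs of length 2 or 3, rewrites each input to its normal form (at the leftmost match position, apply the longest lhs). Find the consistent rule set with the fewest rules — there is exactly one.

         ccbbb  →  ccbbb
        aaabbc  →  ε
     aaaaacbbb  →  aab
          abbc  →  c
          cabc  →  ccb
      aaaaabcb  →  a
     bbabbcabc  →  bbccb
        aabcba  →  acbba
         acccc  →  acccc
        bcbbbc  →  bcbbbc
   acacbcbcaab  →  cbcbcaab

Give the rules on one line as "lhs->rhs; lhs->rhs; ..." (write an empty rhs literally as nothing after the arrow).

aac->; abb->; abc->cb; aca->

  | ccbbb
  | aaabbc => aac => ε
  | aaaaacbbb => aaabbb => aab
  | abbc => c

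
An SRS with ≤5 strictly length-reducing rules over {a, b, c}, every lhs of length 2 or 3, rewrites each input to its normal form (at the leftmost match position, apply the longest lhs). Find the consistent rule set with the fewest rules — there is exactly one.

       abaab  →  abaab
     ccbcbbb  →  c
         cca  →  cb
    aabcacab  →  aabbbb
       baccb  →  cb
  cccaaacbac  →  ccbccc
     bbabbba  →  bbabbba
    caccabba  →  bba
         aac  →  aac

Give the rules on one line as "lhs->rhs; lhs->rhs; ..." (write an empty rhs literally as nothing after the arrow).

  | abaab
  | ccbcbbb => ccbb => c
  | cca => cb
  | aabcacab => aabbcab => aabbbb

bac->; ca->b; cba->cc; cbb->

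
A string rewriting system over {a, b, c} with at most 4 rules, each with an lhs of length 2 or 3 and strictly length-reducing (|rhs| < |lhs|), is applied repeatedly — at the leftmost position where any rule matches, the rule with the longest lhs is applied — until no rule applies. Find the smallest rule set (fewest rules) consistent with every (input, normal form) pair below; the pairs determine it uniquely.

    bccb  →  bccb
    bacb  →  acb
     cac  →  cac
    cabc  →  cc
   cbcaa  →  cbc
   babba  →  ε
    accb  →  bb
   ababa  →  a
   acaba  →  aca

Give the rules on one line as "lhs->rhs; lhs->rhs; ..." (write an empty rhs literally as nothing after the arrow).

aa->; acc->b; ba->a; cab->c

  | bccb
  | bacb => acb
  | cac
  | cabc => cc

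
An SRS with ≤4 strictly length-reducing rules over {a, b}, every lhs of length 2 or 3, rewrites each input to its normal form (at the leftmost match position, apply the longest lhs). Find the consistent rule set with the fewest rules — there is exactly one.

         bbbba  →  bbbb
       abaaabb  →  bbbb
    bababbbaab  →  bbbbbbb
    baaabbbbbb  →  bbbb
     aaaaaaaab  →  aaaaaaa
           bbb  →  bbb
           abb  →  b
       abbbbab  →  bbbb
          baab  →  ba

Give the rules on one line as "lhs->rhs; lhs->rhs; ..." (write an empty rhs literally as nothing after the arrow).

  | bbbba => bbbb
  | abaaabb => bbaabb => bbabb => bbbb
  | bababbbaab => bbbbbbaab => bbbbbbab => bbbbbbb
  | baaabbbbbb => baabbbbb => babbbb => bbbb

ab->; aba->bb; bba->bb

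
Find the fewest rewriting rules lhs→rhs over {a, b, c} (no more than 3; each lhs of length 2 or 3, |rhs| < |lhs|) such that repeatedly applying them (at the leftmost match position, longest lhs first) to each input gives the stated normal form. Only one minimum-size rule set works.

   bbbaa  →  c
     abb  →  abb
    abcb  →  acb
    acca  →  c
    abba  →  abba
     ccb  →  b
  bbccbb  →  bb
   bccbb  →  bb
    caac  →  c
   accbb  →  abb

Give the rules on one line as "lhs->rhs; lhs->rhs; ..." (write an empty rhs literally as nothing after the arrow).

aa->c; bc->c; cc->

  | bbbaa => bbbc => bbc => bc => c
  | abb
  | abcb => acb
  | acca => aa => c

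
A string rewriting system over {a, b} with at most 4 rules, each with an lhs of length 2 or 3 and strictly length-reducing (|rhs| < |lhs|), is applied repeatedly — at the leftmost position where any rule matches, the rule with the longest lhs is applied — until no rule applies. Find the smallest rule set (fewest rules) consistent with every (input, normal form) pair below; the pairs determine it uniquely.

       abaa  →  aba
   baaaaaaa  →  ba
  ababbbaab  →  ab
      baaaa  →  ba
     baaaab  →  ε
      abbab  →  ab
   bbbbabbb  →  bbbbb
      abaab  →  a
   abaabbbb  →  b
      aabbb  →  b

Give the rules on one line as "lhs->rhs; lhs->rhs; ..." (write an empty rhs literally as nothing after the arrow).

aa->a; abb->; bab->

  | abaa => aba
  | baaaaaaa => baaaaaa => baaaaa => baaaa => baaa => baa => ba
  | ababbbaab => abbaab => aab => ab
  | baaaa => baaa => baa => ba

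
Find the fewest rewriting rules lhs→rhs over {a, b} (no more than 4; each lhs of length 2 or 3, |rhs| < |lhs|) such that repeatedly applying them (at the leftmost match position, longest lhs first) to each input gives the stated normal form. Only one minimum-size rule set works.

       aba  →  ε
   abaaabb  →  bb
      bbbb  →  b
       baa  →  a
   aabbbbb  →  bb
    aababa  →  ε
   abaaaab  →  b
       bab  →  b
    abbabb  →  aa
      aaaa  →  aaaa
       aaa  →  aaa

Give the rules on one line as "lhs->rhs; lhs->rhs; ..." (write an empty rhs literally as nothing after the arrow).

ab->b; ba->; bbb->aa

  | aba => ba => ε
  | abaaabb => baaabb => aabb => abb => bb
  | bbbb => aab => ab => b
  | baa => a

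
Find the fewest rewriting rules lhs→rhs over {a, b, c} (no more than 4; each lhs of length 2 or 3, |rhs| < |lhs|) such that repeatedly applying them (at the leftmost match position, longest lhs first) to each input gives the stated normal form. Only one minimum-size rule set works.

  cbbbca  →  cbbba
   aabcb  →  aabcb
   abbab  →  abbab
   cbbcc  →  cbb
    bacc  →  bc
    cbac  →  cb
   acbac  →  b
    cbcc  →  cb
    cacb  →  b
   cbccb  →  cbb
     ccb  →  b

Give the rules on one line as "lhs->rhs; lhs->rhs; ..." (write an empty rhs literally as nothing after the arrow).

ac->; ca->a; cc->

  | cbbbca => cbbba
  | aabcb
  | abbab
  | cbbcc => cbb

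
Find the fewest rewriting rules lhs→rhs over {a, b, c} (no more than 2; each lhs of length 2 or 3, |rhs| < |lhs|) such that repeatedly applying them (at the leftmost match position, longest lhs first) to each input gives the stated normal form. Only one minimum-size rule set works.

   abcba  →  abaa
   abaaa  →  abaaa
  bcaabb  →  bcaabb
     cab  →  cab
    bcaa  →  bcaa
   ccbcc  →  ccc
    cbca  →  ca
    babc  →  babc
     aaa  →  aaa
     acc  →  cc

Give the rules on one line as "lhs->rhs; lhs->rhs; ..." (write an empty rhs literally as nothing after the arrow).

  | abcba => abaa
  | abaaa
  | bcaabb
  | cab

ac->c; cb->a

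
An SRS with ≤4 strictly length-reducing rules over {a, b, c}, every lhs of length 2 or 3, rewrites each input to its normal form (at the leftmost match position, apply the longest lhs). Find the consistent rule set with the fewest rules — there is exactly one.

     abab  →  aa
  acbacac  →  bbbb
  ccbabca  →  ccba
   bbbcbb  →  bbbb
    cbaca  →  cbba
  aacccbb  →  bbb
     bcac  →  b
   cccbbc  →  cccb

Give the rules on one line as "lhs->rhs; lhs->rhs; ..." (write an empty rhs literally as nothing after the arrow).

ac->b; bab->a; bc->

  | abab => aa
  | acbacac => bbacac => bbbac => bbbb
  | ccbabca => ccaca => ccba
  | bbbcbb => bbbb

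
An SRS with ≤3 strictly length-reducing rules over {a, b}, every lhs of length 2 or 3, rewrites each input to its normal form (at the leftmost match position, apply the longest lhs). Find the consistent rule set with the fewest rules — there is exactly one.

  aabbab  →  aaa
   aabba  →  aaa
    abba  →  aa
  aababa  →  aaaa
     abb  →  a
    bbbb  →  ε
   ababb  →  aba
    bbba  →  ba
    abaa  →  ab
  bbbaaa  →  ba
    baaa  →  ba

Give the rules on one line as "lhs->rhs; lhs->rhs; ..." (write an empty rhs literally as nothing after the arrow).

  | aabbab => aabab => aaab => aaa
  | aabba => aaba => aaa
  | abba => aa
  | aababa => aaaba => aaaa

aab->aa; baa->b; bb->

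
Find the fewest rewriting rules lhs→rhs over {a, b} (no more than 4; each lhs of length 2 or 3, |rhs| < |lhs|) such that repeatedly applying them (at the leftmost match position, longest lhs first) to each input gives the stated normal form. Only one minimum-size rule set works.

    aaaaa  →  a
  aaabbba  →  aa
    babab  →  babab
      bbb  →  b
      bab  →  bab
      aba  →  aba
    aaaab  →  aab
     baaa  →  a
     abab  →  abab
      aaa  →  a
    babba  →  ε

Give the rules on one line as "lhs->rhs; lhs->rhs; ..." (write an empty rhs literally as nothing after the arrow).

  | aaaaa => aaa => a
  | aaabbba => abbba => abba => aa
  | babab
  | bbb => bb => b

aaa->a; baa->; bb->b; bba->a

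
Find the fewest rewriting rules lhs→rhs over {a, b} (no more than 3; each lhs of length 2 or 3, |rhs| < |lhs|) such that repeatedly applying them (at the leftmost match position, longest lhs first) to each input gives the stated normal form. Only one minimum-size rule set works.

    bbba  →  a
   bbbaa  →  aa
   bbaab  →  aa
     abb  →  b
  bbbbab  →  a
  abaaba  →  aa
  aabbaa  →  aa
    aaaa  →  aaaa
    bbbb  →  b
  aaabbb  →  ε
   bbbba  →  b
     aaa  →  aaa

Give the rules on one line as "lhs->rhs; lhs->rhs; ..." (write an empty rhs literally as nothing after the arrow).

ab->; ba->b; bb->a

  | bbba => aba => a
  | bbbaa => abaa => aa
  | bbaab => aaab => aa
  | abb => b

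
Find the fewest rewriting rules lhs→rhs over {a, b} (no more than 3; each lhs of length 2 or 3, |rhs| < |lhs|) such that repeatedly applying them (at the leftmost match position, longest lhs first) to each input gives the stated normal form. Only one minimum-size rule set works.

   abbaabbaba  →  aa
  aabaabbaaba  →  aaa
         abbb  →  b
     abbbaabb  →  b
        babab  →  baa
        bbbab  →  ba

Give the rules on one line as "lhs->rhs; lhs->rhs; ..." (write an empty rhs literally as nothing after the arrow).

  | abbaabbaba => bbaabbaba => aabbaba => abbaba => bbaba => aba => aa
  | aabaabbaaba => aaaabbaaba => aaabbaaba => aabbaaba => abbaaba => bbaaba => aaba => aaa
  | abbb => bbb => b
  | abbbaabb => bbbaabb => baabb => babb => bbb => b

ab->a; abb->bb; bb->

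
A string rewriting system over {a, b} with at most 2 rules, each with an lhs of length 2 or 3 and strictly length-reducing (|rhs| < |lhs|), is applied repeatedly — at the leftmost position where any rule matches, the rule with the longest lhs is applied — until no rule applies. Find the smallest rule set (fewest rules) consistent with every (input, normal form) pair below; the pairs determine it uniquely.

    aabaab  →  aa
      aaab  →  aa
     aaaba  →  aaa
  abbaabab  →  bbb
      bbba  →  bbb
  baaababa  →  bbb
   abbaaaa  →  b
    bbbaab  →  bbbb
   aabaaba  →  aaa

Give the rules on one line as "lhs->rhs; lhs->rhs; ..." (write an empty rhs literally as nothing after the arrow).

  | aabaab => aaab => aa
  | aaab => aa
  | aaaba => aaa
  | abbaabab => baabab => babab => bbab => bbb

ab->; ba->b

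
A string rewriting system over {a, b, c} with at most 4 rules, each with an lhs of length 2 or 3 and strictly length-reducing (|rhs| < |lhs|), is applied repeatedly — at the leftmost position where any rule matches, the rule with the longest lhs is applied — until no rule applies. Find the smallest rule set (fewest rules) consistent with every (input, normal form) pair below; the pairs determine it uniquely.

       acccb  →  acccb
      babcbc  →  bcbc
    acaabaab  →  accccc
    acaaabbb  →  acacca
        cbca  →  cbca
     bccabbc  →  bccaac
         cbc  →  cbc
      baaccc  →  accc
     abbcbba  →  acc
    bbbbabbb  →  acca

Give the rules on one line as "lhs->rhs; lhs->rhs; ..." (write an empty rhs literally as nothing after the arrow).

  | acccb
  | babcbc => bcbc
  | acaabaab => acccaab => accccc
  | acaaabbb => acaccbb => acacca

aab->cc; acb->cc; ba->; bb->a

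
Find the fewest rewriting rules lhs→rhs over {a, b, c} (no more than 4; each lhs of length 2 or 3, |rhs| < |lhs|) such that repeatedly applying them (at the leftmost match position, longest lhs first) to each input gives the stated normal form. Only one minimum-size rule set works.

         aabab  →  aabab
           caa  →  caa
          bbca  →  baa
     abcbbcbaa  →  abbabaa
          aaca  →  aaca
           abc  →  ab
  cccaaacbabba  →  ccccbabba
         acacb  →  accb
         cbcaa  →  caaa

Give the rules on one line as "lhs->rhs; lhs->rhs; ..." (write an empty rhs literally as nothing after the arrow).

  | aabab
  | caa
  | bbca => baa
  | abcbbcbaa => abbbcbaa => abbabaa

abc->ab; acb->cb; bc->a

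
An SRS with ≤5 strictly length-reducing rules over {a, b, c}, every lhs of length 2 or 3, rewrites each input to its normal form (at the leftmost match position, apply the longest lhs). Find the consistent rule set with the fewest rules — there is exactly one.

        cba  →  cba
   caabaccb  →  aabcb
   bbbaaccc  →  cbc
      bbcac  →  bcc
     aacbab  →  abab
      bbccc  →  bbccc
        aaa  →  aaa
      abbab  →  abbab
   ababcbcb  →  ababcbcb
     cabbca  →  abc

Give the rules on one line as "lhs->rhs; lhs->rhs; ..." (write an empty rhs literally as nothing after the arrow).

ac->; bbb->cb; bca->c; ca->a

  | cba
  | caabaccb => aabaccb => aabcb
  | bbbaaccc => cbaaccc => cbacc => cbc
  | bbcac => bcc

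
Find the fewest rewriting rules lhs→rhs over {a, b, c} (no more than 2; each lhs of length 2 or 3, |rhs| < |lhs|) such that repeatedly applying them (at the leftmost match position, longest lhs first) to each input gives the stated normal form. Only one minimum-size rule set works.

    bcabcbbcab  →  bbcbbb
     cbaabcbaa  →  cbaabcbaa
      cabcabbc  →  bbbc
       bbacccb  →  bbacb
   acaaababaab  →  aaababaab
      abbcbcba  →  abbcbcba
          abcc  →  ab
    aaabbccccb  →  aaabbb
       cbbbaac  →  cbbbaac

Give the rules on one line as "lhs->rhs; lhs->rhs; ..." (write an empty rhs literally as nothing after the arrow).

  | bcabcbbcab => bbcbbcab => bbcbbb
  | cbaabcbaa
  | cabcabbc => bcabbc => bbbc
  | bbacccb => bbacb

ca->; cc->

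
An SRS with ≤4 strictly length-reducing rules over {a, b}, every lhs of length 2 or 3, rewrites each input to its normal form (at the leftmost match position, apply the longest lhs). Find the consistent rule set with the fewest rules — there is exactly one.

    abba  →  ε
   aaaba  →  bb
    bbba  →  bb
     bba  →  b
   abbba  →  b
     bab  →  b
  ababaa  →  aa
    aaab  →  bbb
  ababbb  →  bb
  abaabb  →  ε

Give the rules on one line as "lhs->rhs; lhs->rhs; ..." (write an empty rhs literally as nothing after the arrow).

  | abba => ba => ε
  | aaaba => bbba => bb
  | bbba => bb
  | bba => b

aaa->bb; ab->; ba->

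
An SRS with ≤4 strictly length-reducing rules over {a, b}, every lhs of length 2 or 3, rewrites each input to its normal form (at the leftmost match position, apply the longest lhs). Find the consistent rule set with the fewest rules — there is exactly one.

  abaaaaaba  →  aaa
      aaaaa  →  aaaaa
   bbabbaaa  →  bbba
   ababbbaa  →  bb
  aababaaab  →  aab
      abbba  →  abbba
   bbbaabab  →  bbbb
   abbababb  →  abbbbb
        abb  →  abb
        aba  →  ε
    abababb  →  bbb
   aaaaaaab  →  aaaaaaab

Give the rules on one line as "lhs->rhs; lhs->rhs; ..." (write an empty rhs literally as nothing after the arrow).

  | abaaaaaba => aaaaba => aaa
  | aaaaa
  | bbabbaaa => bbbbaaa => bbba
  | ababbbaa => bbbaa => bb

aba->; baa->; bab->bb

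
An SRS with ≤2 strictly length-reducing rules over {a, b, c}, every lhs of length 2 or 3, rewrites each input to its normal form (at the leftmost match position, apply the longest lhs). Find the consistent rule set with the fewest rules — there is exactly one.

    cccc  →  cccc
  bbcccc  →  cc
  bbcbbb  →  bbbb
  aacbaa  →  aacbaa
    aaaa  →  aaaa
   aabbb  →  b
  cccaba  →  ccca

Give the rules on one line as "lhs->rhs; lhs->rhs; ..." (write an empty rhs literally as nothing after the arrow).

ab->; bc->

  | cccc
  | bbcccc => bccc => cc
  | bbcbbb => bbbb
  | aacbaa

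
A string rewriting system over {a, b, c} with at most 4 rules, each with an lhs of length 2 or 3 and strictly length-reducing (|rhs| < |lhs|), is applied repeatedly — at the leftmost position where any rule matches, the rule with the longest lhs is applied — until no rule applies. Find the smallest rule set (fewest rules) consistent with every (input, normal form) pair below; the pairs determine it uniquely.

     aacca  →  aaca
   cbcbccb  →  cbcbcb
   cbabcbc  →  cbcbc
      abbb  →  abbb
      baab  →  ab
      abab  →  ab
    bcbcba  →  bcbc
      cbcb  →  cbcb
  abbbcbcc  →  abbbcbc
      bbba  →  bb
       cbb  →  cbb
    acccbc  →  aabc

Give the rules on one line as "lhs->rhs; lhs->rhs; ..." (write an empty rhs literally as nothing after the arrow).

ba->; cc->c; ccc->a

  | aacca => aaca
  | cbcbccb => cbcbcb
  | cbabcbc => cbcbc
  | abbb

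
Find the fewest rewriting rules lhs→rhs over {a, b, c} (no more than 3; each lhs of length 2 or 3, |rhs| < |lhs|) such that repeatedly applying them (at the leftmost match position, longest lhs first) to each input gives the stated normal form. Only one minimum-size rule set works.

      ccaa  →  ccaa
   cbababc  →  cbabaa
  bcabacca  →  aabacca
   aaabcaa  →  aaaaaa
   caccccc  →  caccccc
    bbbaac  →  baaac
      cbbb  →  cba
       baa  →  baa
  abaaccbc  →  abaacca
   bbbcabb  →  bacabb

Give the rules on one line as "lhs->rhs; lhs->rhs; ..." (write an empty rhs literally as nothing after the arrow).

bbb->ba; bc->a

  | ccaa
  | cbababc => cbabaa
  | bcabacca => aabacca
  | aaabcaa => aaaaaa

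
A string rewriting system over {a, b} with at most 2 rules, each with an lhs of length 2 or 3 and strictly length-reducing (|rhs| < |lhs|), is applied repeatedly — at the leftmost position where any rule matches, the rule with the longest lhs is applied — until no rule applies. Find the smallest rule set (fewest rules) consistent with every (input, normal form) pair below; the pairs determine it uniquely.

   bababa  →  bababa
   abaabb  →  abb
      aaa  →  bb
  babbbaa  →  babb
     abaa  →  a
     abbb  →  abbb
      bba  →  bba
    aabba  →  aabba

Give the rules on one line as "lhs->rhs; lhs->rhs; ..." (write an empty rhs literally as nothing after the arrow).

  | bababa
  | abaabb => abb
  | aaa => bb
  | babbbaa => babb

aaa->bb; baa->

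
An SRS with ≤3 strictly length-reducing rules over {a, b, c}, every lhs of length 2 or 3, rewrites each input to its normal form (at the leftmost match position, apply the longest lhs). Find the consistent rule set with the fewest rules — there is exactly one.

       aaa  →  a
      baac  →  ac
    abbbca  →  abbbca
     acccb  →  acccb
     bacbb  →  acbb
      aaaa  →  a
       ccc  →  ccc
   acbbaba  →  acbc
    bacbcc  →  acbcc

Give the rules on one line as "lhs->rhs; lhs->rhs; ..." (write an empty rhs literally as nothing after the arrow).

aa->a; aba->bc; ba->a

  | aaa => aa => a
  | baac => aac => ac
  | abbbca
  | acccb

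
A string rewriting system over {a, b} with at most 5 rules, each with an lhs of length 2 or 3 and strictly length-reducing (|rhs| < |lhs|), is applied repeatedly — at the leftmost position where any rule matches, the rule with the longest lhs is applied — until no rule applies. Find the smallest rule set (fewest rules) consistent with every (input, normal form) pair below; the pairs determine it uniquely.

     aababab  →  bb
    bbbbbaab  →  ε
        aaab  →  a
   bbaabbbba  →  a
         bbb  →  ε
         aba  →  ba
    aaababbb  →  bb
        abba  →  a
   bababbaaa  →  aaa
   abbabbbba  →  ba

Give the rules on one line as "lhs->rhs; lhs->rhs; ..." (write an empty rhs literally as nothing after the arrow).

aab->; ab->b; bba->a; bbb->

  | aababab => abab => bab => bb
  | bbbbbaab => bbaab => aab => ε
  | aaab => a
  | bbaabbbba => aabbbba => bbba => a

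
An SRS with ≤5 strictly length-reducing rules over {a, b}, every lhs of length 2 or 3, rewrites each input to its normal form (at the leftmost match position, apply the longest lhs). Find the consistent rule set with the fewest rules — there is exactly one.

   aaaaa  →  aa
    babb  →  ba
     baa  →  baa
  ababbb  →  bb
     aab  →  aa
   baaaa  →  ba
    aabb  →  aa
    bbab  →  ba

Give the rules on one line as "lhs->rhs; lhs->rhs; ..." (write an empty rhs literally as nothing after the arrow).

aaa->; aab->aa; ab->b; bbb->ba

  | aaaaa => aa
  | babb => bbb => ba
  | baa
  | ababbb => babbb => bbbb => bab => bb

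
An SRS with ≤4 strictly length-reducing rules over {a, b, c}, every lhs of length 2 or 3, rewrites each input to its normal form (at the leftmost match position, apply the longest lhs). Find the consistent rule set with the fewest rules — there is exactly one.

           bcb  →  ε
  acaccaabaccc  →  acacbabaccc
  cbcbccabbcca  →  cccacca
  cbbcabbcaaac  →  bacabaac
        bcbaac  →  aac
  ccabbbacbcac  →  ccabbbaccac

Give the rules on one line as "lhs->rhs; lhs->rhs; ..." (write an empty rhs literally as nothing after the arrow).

bc->c; bcb->; caa->ba; cbb->ba

  | bcb => ε
  | acaccaabaccc => acacbabaccc
  | cbcbccabbcca => cccabbcca => cccabcca => cccacca
  | cbbcabbcaaac => bacabbcaaac => bacabcaaac => bacacaaac => bacabaac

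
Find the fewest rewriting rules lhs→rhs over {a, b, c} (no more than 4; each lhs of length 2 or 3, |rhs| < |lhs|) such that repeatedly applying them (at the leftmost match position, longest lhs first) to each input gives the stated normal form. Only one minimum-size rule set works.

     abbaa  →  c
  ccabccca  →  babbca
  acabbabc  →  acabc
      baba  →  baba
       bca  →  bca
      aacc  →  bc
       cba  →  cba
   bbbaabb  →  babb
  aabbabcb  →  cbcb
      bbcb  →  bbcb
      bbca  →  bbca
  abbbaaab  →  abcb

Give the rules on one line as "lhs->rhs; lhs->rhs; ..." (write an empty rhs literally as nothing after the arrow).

  | abbaa => aa => c
  | ccabccca => babccca => babbca
  | acabbabc => acabc
  | baba

aa->c; bba->; cc->b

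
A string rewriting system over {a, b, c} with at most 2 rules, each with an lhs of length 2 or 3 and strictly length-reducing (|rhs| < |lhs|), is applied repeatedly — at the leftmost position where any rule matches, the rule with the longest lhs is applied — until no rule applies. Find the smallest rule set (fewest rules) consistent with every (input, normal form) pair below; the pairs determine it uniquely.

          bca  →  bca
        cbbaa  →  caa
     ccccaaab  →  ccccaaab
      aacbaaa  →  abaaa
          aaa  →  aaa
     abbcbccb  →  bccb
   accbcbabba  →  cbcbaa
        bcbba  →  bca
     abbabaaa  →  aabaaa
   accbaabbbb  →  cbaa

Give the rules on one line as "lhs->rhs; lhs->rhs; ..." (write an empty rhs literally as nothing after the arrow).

ac->; bb->

  | bca
  | cbbaa => caa
  | ccccaaab
  | aacbaaa => abaaa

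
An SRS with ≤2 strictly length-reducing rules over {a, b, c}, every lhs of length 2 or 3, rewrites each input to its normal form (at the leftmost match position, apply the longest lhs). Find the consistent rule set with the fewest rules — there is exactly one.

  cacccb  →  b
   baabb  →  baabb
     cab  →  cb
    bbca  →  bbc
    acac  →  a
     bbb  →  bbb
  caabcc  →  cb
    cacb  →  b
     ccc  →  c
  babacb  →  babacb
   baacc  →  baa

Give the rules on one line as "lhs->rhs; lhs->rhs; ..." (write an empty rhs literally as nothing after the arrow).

  | cacccb => ccccb => ccb => b
  | baabb
  | cab => cb
  | bbca => bbc

ca->c; cc->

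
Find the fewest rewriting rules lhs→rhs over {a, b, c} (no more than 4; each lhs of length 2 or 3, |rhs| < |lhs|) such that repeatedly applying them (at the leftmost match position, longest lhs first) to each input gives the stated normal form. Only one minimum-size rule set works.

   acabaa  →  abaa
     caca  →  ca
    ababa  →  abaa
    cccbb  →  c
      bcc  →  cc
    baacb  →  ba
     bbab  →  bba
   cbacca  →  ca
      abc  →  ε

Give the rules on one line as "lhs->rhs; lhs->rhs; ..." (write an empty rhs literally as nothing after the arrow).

ac->; bab->ba; bc->c; cb->

  | acabaa => abaa
  | caca => ca
  | ababa => abaa
  | cccbb => ccb => c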